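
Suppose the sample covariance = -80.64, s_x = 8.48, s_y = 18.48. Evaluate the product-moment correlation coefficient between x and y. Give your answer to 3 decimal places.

r = Cov(x,y) / (s_x · s_y) = -80.64 / (8.48 × 18.48)
  = -80.64 / 156.7104 ≈ -0.515

-0.515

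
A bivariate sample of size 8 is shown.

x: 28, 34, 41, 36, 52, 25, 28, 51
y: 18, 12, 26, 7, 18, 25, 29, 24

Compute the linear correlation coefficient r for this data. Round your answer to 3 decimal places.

n = 8, Σx = 295, Σy = 159, Σx² = 11631, Σy² = 3559, Σxy = 5827
nΣxy − ΣxΣy = 46616 − 46905 = -289
nΣx² − (Σx)² = 93048 − 87025 = 6023; nΣy² − (Σy)² = 28472 − 25281 = 3191
r = -289 / √(6023 × 3191) = -289 / 4383.9928 ≈ -0.066

-0.066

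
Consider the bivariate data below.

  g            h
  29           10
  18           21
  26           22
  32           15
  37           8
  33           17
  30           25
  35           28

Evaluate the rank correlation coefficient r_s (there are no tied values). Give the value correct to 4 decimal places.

Rank g: 3, 1, 2, 5, 8, 6, 4, 7
Rank h: 2, 5, 6, 3, 1, 4, 7, 8
d = rank(g) − rank(h): 1, -4, -4, 2, 7, 2, -3, -1; Σd² = 100
ρ = 1 − 6Σd² / [n(n²−1)] = 1 − 6×100 / (8×63) = 1 − 600/504 ≈ -0.1905

-0.1905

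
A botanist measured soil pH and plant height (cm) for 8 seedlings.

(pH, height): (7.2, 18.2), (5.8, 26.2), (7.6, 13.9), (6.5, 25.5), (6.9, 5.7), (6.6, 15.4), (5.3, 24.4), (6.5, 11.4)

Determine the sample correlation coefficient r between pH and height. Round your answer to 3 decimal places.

-0.600

n = 8, Σx = 52.4, Σy = 140.7, Σx² = 347, Σy² = 2856.11, Σxy = 898.78
nΣxy − ΣxΣy = 7190.24 − 7372.68 = -182.44
nΣx² − (Σx)² = 2776 − 2745.76 = 30.24; nΣy² − (Σy)² = 22848.88 − 19796.49 = 3052.39
r = -182.44 / √(30.24 × 3052.39) = -182.44 / 303.8162 ≈ -0.600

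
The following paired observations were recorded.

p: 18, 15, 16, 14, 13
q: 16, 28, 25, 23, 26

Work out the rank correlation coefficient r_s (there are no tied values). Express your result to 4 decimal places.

Rank p: 5, 3, 4, 2, 1
Rank q: 1, 5, 3, 2, 4
d = rank(p) − rank(q): 4, -2, 1, 0, -3; Σd² = 30
ρ = 1 − 6Σd² / [n(n²−1)] = 1 − 6×30 / (5×24) = 1 − 180/120 ≈ -0.5000

-0.5000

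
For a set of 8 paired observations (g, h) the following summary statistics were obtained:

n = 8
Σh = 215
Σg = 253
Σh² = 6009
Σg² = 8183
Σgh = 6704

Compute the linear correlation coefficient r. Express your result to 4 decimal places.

r = (nΣgh − ΣgΣh) / √[(nΣg² − (Σg)²)(nΣh² − (Σh)²)]
Numerator: 8×6704 − 253×215 = -763
Denominator: √[(65464 − 64009)(48072 − 46225)] = √[1455 × 1847] = 1639.3246
r = -763 / 1639.3246 ≈ -0.4654

-0.4654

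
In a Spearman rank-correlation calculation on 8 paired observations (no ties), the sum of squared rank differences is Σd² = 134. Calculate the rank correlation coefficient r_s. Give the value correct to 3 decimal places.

ρ = 1 − 6Σd² / [n(n²−1)] = 1 − 6×134 / (8×63)
  = 1 − 804/504 = 1 − 1.5952 ≈ -0.595

-0.595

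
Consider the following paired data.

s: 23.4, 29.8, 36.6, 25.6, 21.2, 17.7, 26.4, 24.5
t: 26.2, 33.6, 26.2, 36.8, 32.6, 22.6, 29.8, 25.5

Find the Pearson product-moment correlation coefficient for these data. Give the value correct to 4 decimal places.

n = 8, Σs = 205.2, Σt = 233.3, Σs² = 5490.46, Σt² = 6967.89, Σst = 6017.97
nΣst − ΣsΣt = 48143.76 − 47873.16 = 270.6
nΣs² − (Σs)² = 43923.68 − 42107.04 = 1816.64; nΣt² − (Σt)² = 55743.12 − 54428.89 = 1314.23
r = 270.6 / √(1816.64 × 1314.23) = 270.6 / 1545.1481 ≈ 0.1751

0.1751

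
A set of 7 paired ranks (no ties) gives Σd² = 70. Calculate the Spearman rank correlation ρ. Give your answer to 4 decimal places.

-0.2500

ρ = 1 − 6Σd² / [n(n²−1)] = 1 − 6×70 / (7×48)
  = 1 − 420/336 = 1 − 1.25000 ≈ -0.2500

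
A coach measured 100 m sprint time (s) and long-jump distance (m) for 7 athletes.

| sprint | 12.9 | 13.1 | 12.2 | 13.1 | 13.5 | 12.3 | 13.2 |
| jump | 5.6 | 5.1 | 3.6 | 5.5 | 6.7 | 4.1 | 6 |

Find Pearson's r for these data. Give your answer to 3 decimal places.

0.958

n = 7, Σx = 90.3, Σy = 36.6, Σx² = 1166.25, Σy² = 198.28, Σxy = 475.1
nΣxy − ΣxΣy = 3325.7 − 3304.98 = 20.72
nΣx² − (Σx)² = 8163.75 − 8154.09 = 9.66; nΣy² − (Σy)² = 1387.96 − 1339.56 = 48.4
r = 20.72 / √(9.66 × 48.4) = 20.72 / 21.6228 ≈ 0.958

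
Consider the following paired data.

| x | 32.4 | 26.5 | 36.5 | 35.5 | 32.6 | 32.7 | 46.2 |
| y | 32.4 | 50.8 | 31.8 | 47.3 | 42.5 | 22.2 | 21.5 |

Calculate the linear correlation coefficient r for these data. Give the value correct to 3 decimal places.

n = 7, Σx = 242.4, Σy = 248.5, Σx² = 8611, Σy² = 9640.27, Σxy = 8340.55
nΣxy − ΣxΣy = 58383.85 − 60236.4 = -1852.55
nΣx² − (Σx)² = 60277 − 58757.76 = 1519.24; nΣy² − (Σy)² = 67481.89 − 61752.25 = 5729.64
r = -1852.55 / √(1519.24 × 5729.64) = -1852.55 / 2950.3726 ≈ -0.628

-0.628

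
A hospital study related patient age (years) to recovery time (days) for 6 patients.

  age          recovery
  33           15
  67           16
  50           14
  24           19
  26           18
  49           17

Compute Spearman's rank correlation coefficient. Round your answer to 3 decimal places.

Rank age: 3, 6, 5, 1, 2, 4
Rank recovery: 2, 3, 1, 6, 5, 4
d = rank(age) − rank(recovery): 1, 3, 4, -5, -3, 0; Σd² = 60
ρ = 1 − 6Σd² / [n(n²−1)] = 1 − 6×60 / (6×35) = 1 − 360/210 ≈ -0.714

-0.714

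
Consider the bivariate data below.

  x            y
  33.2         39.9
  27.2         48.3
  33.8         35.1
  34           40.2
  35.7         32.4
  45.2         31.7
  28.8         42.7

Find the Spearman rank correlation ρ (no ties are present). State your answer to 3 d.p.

-0.893

Rank x: 3, 1, 4, 5, 6, 7, 2
Rank y: 4, 7, 3, 5, 2, 1, 6
d = rank(x) − rank(y): -1, -6, 1, 0, 4, 6, -4; Σd² = 106
ρ = 1 − 6Σd² / [n(n²−1)] = 1 − 6×106 / (7×48) = 1 − 636/336 ≈ -0.893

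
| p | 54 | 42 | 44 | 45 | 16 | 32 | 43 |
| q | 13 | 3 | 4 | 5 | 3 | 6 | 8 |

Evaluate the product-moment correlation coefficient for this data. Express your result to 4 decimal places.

n = 7, Σp = 276, Σq = 42, Σp² = 11770, Σq² = 328, Σpq = 1813
nΣpq − ΣpΣq = 12691 − 11592 = 1099
nΣp² − (Σp)² = 82390 − 76176 = 6214; nΣq² − (Σq)² = 2296 − 1764 = 532
r = 1099 / √(6214 × 532) = 1099 / 1818.1991 ≈ 0.6044

0.6044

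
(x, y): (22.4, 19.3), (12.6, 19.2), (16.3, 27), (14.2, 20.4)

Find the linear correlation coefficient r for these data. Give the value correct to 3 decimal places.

n = 4, Σx = 65.5, Σy = 85.9, Σx² = 1127.85, Σy² = 1886.29, Σxy = 1404.02
nΣxy − ΣxΣy = 5616.08 − 5626.45 = -10.37
nΣx² − (Σx)² = 4511.4 − 4290.25 = 221.15; nΣy² − (Σy)² = 7545.16 − 7378.81 = 166.35
r = -10.37 / √(221.15 × 166.35) = -10.37 / 191.8028 ≈ -0.054

-0.054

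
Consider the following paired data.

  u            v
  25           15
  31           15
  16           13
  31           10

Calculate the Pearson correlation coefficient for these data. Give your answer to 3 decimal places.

-0.134

n = 4, Σu = 103, Σv = 53, Σu² = 2803, Σv² = 719, Σuv = 1358
nΣuv − ΣuΣv = 5432 − 5459 = -27
nΣu² − (Σu)² = 11212 − 10609 = 603; nΣv² − (Σv)² = 2876 − 2809 = 67
r = -27 / √(603 × 67) = -27 / 201.0000 ≈ -0.134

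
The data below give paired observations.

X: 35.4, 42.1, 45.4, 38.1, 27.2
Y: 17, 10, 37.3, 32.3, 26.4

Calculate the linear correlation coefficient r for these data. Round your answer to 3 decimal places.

n = 5, ΣX = 188.2, ΣY = 123, ΣX² = 7278.18, ΣY² = 3520.54, ΣXY = 4664.93
nΣXY − ΣXΣY = 23324.65 − 23148.6 = 176.05
nΣX² − (ΣX)² = 36390.9 − 35419.24 = 971.66; nΣY² − (ΣY)² = 17602.7 − 15129 = 2473.7
r = 176.05 / √(971.66 × 2473.7) = 176.05 / 1550.3533 ≈ 0.114

0.114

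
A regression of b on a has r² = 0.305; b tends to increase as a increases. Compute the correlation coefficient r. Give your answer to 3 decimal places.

0.552

|r| = √0.305 = 0.552
The association is positive, so r = 0.552.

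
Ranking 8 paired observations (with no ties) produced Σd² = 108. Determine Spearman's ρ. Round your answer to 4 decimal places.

-0.2857

ρ = 1 − 6Σd² / [n(n²−1)] = 1 − 6×108 / (8×63)
  = 1 − 648/504 = 1 − 1.28571 ≈ -0.2857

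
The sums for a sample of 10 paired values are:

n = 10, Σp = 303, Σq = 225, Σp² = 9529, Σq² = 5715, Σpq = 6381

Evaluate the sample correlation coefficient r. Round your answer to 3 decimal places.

-0.916

r = (nΣpq − ΣpΣq) / √[(nΣp² − (Σp)²)(nΣq² − (Σq)²)]
Numerator: 10×6381 − 303×225 = -4365
Denominator: √[(95290 − 91809)(57150 − 50625)] = √[3481 × 6525] = 4765.8709
r = -4365 / 4765.8709 ≈ -0.916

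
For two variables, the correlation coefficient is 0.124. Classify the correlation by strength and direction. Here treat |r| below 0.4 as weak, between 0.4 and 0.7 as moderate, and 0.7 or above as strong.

r = 0.124 > 0 so the relationship is positive.
|r| = 0.124, which falls in the weak range.

weak positive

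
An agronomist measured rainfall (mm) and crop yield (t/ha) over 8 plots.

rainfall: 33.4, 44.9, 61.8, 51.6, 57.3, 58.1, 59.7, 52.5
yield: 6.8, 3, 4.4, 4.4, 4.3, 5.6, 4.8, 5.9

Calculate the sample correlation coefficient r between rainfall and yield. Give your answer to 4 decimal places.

-0.3349

n = 8, Σx = 419.3, Σy = 39.2, Σx² = 22592.61, Σy² = 201.66, Σxy = 2028.84
nΣxy − ΣxΣy = 16230.72 − 16436.56 = -205.84
nΣx² − (Σx)² = 180740.88 − 175812.49 = 4928.39; nΣy² − (Σy)² = 1613.28 − 1536.64 = 76.64
r = -205.84 / √(4928.39 × 76.64) = -205.84 / 614.5826 ≈ -0.3349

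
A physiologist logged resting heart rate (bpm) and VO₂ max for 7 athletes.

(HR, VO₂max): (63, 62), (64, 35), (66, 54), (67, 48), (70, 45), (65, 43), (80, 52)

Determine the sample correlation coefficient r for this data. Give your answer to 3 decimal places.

n = 7, Σx = 475, Σy = 339, Σx² = 32435, Σy² = 16867, Σxy = 23031
nΣxy − ΣxΣy = 161217 − 161025 = 192
nΣx² − (Σx)² = 227045 − 225625 = 1420; nΣy² − (Σy)² = 118069 − 114921 = 3148
r = 192 / √(1420 × 3148) = 192 / 2114.2753 ≈ 0.091

0.091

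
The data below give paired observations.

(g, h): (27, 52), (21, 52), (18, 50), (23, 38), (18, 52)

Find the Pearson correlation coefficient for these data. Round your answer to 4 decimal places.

-0.1691

n = 5, Σg = 107, Σh = 244, Σg² = 2347, Σh² = 12056, Σgh = 5206
nΣgh − ΣgΣh = 26030 − 26108 = -78
nΣg² − (Σg)² = 11735 − 11449 = 286; nΣh² − (Σh)² = 60280 − 59536 = 744
r = -78 / √(286 × 744) = -78 / 461.2852 ≈ -0.1691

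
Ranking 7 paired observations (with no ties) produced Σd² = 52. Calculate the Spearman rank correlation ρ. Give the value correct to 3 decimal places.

0.071

ρ = 1 − 6Σd² / [n(n²−1)] = 1 − 6×52 / (7×48)
  = 1 − 312/336 = 1 − 0.9286 ≈ 0.071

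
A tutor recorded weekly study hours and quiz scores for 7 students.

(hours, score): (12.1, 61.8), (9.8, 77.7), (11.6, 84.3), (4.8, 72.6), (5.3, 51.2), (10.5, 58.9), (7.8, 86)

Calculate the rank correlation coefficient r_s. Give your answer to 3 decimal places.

Rank hours: 7, 4, 6, 1, 2, 5, 3
Rank score: 3, 5, 6, 4, 1, 2, 7
d = rank(hours) − rank(score): 4, -1, 0, -3, 1, 3, -4; Σd² = 52
ρ = 1 − 6Σd² / [n(n²−1)] = 1 − 6×52 / (7×48) = 1 − 312/336 ≈ 0.071

0.071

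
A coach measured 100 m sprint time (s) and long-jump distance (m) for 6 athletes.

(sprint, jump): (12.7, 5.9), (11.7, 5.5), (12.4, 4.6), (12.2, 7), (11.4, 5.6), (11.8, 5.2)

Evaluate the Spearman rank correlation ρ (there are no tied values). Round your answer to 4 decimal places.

0.0857

Rank sprint: 6, 2, 5, 4, 1, 3
Rank jump: 5, 3, 1, 6, 4, 2
d = rank(sprint) − rank(jump): 1, -1, 4, -2, -3, 1; Σd² = 32
ρ = 1 − 6Σd² / [n(n²−1)] = 1 − 6×32 / (6×35) = 1 − 192/210 ≈ 0.0857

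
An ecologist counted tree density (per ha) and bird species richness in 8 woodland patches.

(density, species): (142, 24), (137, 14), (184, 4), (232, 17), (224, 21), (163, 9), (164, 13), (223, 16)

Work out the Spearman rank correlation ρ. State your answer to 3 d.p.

Rank density: 2, 1, 5, 8, 7, 3, 4, 6
Rank species: 8, 4, 1, 6, 7, 2, 3, 5
d = rank(density) − rank(species): -6, -3, 4, 2, 0, 1, 1, 1; Σd² = 68
ρ = 1 − 6Σd² / [n(n²−1)] = 1 − 6×68 / (8×63) = 1 − 408/504 ≈ 0.190

0.190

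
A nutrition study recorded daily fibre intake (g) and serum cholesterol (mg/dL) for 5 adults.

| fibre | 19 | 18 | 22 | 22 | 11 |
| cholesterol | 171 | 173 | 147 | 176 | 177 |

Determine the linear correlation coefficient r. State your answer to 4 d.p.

-0.5076

n = 5, Σx = 92, Σy = 844, Σx² = 1774, Σy² = 143084, Σxy = 15416
nΣxy − ΣxΣy = 77080 − 77648 = -568
nΣx² − (Σx)² = 8870 − 8464 = 406; nΣy² − (Σy)² = 715420 − 712336 = 3084
r = -568 / √(406 × 3084) = -568 / 1118.9745 ≈ -0.5076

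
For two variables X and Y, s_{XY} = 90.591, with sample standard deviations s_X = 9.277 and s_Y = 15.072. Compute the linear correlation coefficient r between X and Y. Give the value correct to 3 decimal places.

0.648

r = Cov(X,Y) / (s_X · s_Y) = 90.591 / (9.277 × 15.072)
  = 90.591 / 139.8229 ≈ 0.648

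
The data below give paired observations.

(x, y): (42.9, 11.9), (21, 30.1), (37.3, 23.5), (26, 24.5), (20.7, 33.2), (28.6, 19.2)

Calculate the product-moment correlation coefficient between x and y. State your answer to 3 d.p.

n = 6, Σx = 176.5, Σy = 142.4, Σx² = 5595.15, Σy² = 3671, Σxy = 3892.52
nΣxy − ΣxΣy = 23355.12 − 25133.6 = -1778.48
nΣx² − (Σx)² = 33570.9 − 31152.25 = 2418.65; nΣy² − (Σy)² = 22026 − 20277.76 = 1748.24
r = -1778.48 / √(2418.65 × 1748.24) = -1778.48 / 2056.3027 ≈ -0.865

-0.865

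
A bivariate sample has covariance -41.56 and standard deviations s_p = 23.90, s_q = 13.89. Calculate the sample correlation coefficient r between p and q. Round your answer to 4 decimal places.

r = Cov(p,q) / (s_p · s_q) = -41.56 / (23.90 × 13.89)
  = -41.56 / 331.9710 ≈ -0.1252

-0.1252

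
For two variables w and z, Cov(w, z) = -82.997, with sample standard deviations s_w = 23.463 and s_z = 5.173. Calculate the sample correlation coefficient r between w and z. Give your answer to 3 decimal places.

r = Cov(w,z) / (s_w · s_z) = -82.997 / (23.463 × 5.173)
  = -82.997 / 121.3741 ≈ -0.684

-0.684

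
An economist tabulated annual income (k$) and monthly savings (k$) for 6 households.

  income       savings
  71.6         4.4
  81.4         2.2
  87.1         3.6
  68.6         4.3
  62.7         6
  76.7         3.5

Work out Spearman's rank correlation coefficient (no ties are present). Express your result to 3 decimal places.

Rank income: 3, 5, 6, 2, 1, 4
Rank savings: 5, 1, 3, 4, 6, 2
d = rank(income) − rank(savings): -2, 4, 3, -2, -5, 2; Σd² = 62
ρ = 1 − 6Σd² / [n(n²−1)] = 1 − 6×62 / (6×35) = 1 − 372/210 ≈ -0.771

-0.771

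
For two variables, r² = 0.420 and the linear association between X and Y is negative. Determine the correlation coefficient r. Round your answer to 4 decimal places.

|r| = √0.420 = 0.6481
The association is negative, so r = −0.6481.

-0.6481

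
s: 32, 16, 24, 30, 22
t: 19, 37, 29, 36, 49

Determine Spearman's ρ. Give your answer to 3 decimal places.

Rank s: 5, 1, 3, 4, 2
Rank t: 1, 4, 2, 3, 5
d = rank(s) − rank(t): 4, -3, 1, 1, -3; Σd² = 36
ρ = 1 − 6Σd² / [n(n²−1)] = 1 − 6×36 / (5×24) = 1 − 216/120 ≈ -0.800

-0.800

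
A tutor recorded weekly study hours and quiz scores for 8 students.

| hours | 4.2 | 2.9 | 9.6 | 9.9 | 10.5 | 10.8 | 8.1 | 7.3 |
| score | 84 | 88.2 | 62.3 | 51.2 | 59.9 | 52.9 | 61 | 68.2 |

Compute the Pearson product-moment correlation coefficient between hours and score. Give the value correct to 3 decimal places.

-0.961

n = 8, Σx = 63.3, Σy = 527.7, Σx² = 562.01, Σy² = 36096.63, Σxy = 3905.77
nΣxy − ΣxΣy = 31246.16 − 33403.41 = -2157.25
nΣx² − (Σx)² = 4496.08 − 4006.89 = 489.19; nΣy² − (Σy)² = 288773.04 − 278467.29 = 10305.75
r = -2157.25 / √(489.19 × 10305.75) = -2157.25 / 2245.3218 ≈ -0.961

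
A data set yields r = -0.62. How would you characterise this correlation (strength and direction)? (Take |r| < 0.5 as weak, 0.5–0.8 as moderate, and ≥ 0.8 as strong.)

r = -0.62 < 0 so the relationship is negative.
|r| = 0.62, which falls in the moderate range.

moderate negative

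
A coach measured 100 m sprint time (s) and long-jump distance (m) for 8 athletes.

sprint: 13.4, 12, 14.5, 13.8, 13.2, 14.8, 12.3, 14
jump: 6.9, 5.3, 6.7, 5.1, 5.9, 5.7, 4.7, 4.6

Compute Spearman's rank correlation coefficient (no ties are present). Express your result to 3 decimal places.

Rank sprint: 4, 1, 7, 5, 3, 8, 2, 6
Rank jump: 8, 4, 7, 3, 6, 5, 2, 1
d = rank(sprint) − rank(jump): -4, -3, 0, 2, -3, 3, 0, 5; Σd² = 72
ρ = 1 − 6Σd² / [n(n²−1)] = 1 − 6×72 / (8×63) = 1 − 432/504 ≈ 0.143

0.143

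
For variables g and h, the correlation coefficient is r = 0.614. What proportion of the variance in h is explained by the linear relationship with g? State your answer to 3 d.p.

r² = (0.614)² = 0.377

0.377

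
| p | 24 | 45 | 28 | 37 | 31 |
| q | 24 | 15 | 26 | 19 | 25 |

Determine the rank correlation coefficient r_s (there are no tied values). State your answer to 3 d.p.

-0.700

Rank p: 1, 5, 2, 4, 3
Rank q: 3, 1, 5, 2, 4
d = rank(p) − rank(q): -2, 4, -3, 2, -1; Σd² = 34
ρ = 1 − 6Σd² / [n(n²−1)] = 1 − 6×34 / (5×24) = 1 − 204/120 ≈ -0.700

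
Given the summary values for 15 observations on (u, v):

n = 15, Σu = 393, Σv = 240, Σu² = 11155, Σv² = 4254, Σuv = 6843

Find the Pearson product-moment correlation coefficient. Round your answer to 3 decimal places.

r = (nΣuv − ΣuΣv) / √[(nΣu² − (Σu)²)(nΣv² − (Σv)²)]
Numerator: 15×6843 − 393×240 = 8325
Denominator: √[(167325 − 154449)(63810 − 57600)] = √[12876 × 6210] = 8942.0333
r = 8325 / 8942.0333 ≈ 0.931

0.931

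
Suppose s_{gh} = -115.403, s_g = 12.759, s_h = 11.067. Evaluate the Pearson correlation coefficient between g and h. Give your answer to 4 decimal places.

r = Cov(g,h) / (s_g · s_h) = -115.403 / (12.759 × 11.067)
  = -115.403 / 141.2039 ≈ -0.8173

-0.8173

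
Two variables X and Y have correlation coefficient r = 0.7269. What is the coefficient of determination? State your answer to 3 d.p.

r² = (0.7269)² = 0.528

0.528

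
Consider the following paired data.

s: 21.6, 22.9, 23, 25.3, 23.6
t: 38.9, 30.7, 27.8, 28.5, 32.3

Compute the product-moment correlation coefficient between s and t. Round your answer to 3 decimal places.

-0.709

n = 5, Σs = 116.4, Σt = 158.2, Σs² = 2717.02, Σt² = 5084.08, Σst = 3666
nΣst − ΣsΣt = 18330 − 18414.48 = -84.48
nΣs² − (Σs)² = 13585.1 − 13548.96 = 36.14; nΣt² − (Σt)² = 25420.4 − 25027.24 = 393.16
r = -84.48 / √(36.14 × 393.16) = -84.48 / 119.2007 ≈ -0.709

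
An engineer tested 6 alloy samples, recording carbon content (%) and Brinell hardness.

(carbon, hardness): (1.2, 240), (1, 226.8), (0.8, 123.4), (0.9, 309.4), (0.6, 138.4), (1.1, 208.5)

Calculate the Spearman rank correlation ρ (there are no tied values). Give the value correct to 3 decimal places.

0.543

Rank carbon: 6, 4, 2, 3, 1, 5
Rank hardness: 5, 4, 1, 6, 2, 3
d = rank(carbon) − rank(hardness): 1, 0, 1, -3, -1, 2; Σd² = 16
ρ = 1 − 6Σd² / [n(n²−1)] = 1 − 6×16 / (6×35) = 1 − 96/210 ≈ 0.543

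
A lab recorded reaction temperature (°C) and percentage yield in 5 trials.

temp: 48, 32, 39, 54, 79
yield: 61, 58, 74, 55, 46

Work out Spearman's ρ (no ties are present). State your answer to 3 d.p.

Rank temp: 3, 1, 2, 4, 5
Rank yield: 4, 3, 5, 2, 1
d = rank(temp) − rank(yield): -1, -2, -3, 2, 4; Σd² = 34
ρ = 1 − 6Σd² / [n(n²−1)] = 1 − 6×34 / (5×24) = 1 − 204/120 ≈ -0.700

-0.700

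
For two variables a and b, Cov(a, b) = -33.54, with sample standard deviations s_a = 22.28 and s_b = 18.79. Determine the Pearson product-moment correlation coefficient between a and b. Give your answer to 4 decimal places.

r = Cov(a,b) / (s_a · s_b) = -33.54 / (22.28 × 18.79)
  = -33.54 / 418.6412 ≈ -0.0801

-0.0801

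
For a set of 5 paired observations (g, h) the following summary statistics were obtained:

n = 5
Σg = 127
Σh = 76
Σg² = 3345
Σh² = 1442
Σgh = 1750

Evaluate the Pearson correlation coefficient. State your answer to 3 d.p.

-0.976

r = (nΣgh − ΣgΣh) / √[(nΣg² − (Σg)²)(nΣh² − (Σh)²)]
Numerator: 5×1750 − 127×76 = -902
Denominator: √[(16725 − 16129)(7210 − 5776)] = √[596 × 1434] = 924.4804
r = -902 / 924.4804 ≈ -0.976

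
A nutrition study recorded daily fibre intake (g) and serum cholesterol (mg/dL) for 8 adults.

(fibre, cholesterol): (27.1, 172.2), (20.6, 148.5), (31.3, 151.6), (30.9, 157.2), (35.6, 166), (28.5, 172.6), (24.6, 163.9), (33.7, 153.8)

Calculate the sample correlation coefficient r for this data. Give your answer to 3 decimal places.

0.112

n = 8, Σx = 232.3, Σy = 1285.8, Σx² = 6913.73, Σy² = 207263.9, Σxy = 37371.98
nΣxy − ΣxΣy = 298975.84 − 298691.34 = 284.5
nΣx² − (Σx)² = 55309.84 − 53963.29 = 1346.55; nΣy² − (Σy)² = 1658111.2 − 1653281.64 = 4829.56
r = 284.5 / √(1346.55 × 4829.56) = 284.5 / 2550.1459 ≈ 0.112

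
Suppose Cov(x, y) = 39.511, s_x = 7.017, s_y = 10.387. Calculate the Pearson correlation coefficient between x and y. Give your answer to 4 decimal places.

r = Cov(x,y) / (s_x · s_y) = 39.511 / (7.017 × 10.387)
  = 39.511 / 72.8856 ≈ 0.5421

0.5421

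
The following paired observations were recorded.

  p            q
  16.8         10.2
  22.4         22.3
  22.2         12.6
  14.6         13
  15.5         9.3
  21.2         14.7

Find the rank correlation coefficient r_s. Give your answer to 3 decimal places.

0.543

Rank p: 3, 6, 5, 1, 2, 4
Rank q: 2, 6, 3, 4, 1, 5
d = rank(p) − rank(q): 1, 0, 2, -3, 1, -1; Σd² = 16
ρ = 1 − 6Σd² / [n(n²−1)] = 1 − 6×16 / (6×35) = 1 − 96/210 ≈ 0.543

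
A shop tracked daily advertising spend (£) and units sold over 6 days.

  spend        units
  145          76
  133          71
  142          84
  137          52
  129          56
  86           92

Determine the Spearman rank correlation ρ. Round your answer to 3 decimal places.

-0.086

Rank spend: 6, 3, 5, 4, 2, 1
Rank units: 4, 3, 5, 1, 2, 6
d = rank(spend) − rank(units): 2, 0, 0, 3, 0, -5; Σd² = 38
ρ = 1 − 6Σd² / [n(n²−1)] = 1 − 6×38 / (6×35) = 1 − 228/210 ≈ -0.086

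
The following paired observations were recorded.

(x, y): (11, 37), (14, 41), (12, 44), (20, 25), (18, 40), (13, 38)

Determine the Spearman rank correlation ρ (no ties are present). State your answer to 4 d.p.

-0.2571

Rank x: 1, 4, 2, 6, 5, 3
Rank y: 2, 5, 6, 1, 4, 3
d = rank(x) − rank(y): -1, -1, -4, 5, 1, 0; Σd² = 44
ρ = 1 − 6Σd² / [n(n²−1)] = 1 − 6×44 / (6×35) = 1 − 264/210 ≈ -0.2571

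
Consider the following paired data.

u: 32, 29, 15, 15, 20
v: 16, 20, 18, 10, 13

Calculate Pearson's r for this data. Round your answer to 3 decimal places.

0.497

n = 5, Σu = 111, Σv = 77, Σu² = 2715, Σv² = 1249, Σuv = 1772
nΣuv − ΣuΣv = 8860 − 8547 = 313
nΣu² − (Σu)² = 13575 − 12321 = 1254; nΣv² − (Σv)² = 6245 − 5929 = 316
r = 313 / √(1254 × 316) = 313 / 629.4950 ≈ 0.497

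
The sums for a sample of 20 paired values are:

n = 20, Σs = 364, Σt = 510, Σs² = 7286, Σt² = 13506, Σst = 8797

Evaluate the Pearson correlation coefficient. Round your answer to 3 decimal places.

-0.843

r = (nΣst − ΣsΣt) / √[(nΣs² − (Σs)²)(nΣt² − (Σt)²)]
Numerator: 20×8797 − 364×510 = -9700
Denominator: √[(145720 − 132496)(270120 − 260100)] = √[13224 × 10020] = 11511.0590
r = -9700 / 11511.0590 ≈ -0.843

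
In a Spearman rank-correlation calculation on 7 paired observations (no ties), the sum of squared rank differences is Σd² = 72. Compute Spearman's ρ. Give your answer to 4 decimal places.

ρ = 1 − 6Σd² / [n(n²−1)] = 1 − 6×72 / (7×48)
  = 1 − 432/336 = 1 − 1.28571 ≈ -0.2857

-0.2857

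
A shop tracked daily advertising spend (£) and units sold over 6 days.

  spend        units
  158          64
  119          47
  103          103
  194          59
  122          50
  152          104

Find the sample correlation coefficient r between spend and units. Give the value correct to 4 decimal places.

n = 6, Σx = 848, Σy = 427, Σx² = 125358, Σy² = 33711, Σxy = 59668
nΣxy − ΣxΣy = 358008 − 362096 = -4088
nΣx² − (Σx)² = 752148 − 719104 = 33044; nΣy² − (Σy)² = 202266 − 182329 = 19937
r = -4088 / √(33044 × 19937) = -4088 / 25667.0650 ≈ -0.1593

-0.1593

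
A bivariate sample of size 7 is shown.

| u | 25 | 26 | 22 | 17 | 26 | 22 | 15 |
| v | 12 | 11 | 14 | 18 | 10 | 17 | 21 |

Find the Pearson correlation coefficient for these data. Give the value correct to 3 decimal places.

n = 7, Σu = 153, Σv = 103, Σu² = 3459, Σv² = 1615, Σuv = 2149
nΣuv − ΣuΣv = 15043 − 15759 = -716
nΣu² − (Σu)² = 24213 − 23409 = 804; nΣv² − (Σv)² = 11305 − 10609 = 696
r = -716 / √(804 × 696) = -716 / 748.0535 ≈ -0.957

-0.957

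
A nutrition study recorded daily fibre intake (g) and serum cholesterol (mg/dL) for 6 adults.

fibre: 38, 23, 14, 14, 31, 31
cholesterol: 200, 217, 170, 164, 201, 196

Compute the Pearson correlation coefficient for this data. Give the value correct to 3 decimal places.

0.683

n = 6, Σx = 151, Σy = 1148, Σx² = 4287, Σy² = 221702, Σxy = 29574
nΣxy − ΣxΣy = 177444 − 173348 = 4096
nΣx² − (Σx)² = 25722 − 22801 = 2921; nΣy² − (Σy)² = 1330212 − 1317904 = 12308
r = 4096 / √(2921 × 12308) = 4096 / 5995.9710 ≈ 0.683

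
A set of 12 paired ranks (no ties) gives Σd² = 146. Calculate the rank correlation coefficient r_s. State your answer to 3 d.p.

ρ = 1 − 6Σd² / [n(n²−1)] = 1 − 6×146 / (12×143)
  = 1 − 876/1716 = 1 − 0.5105 ≈ 0.490

0.490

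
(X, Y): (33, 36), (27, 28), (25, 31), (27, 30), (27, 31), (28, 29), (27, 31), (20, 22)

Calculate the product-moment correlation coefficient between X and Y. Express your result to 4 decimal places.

0.9023

n = 8, ΣX = 214, ΣY = 238, ΣX² = 5814, ΣY² = 7188, ΣXY = 6455
nΣXY − ΣXΣY = 51640 − 50932 = 708
nΣX² − (ΣX)² = 46512 − 45796 = 716; nΣY² − (ΣY)² = 57504 − 56644 = 860
r = 708 / √(716 × 860) = 708 / 784.7038 ≈ 0.9023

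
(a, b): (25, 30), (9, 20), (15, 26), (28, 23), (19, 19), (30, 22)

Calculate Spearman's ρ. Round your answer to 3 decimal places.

0.200

Rank a: 4, 1, 2, 5, 3, 6
Rank b: 6, 2, 5, 4, 1, 3
d = rank(a) − rank(b): -2, -1, -3, 1, 2, 3; Σd² = 28
ρ = 1 − 6Σd² / [n(n²−1)] = 1 − 6×28 / (6×35) = 1 − 168/210 ≈ 0.200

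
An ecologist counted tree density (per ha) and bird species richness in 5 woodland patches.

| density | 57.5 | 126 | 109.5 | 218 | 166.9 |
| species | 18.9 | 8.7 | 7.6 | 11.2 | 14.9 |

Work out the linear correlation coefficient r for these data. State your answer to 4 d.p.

-0.3264

n = 5, Σx = 677.9, Σy = 61.3, Σx² = 106552.11, Σy² = 838.11, Σxy = 7943.56
nΣxy − ΣxΣy = 39717.8 − 41555.27 = -1837.47
nΣx² − (Σx)² = 532760.55 − 459548.41 = 73212.14; nΣy² − (Σy)² = 4190.55 − 3757.69 = 432.86
r = -1837.47 / √(73212.14 × 432.86) = -1837.47 / 5629.4411 ≈ -0.3264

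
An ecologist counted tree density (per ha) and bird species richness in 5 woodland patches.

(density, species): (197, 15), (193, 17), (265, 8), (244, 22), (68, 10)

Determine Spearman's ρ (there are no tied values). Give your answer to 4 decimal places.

Rank density: 3, 2, 5, 4, 1
Rank species: 3, 4, 1, 5, 2
d = rank(density) − rank(species): 0, -2, 4, -1, -1; Σd² = 22
ρ = 1 − 6Σd² / [n(n²−1)] = 1 − 6×22 / (5×24) = 1 − 132/120 ≈ -0.1000

-0.1000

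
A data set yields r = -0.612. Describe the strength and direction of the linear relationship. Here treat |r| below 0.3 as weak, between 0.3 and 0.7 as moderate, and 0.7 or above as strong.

moderate negative

r = -0.612 < 0 so the relationship is negative.
|r| = 0.612, which falls in the moderate range.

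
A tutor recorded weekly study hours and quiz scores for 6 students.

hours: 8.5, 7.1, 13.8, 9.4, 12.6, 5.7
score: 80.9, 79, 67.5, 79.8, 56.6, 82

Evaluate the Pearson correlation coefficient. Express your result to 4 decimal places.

-0.8273

n = 6, Σx = 57.1, Σy = 445.8, Σx² = 592.71, Σy² = 33637.66, Σxy = 4110.73
nΣxy − ΣxΣy = 24664.38 − 25455.18 = -790.8
nΣx² − (Σx)² = 3556.26 − 3260.41 = 295.85; nΣy² − (Σy)² = 201825.96 − 198737.64 = 3088.32
r = -790.8 / √(295.85 × 3088.32) = -790.8 / 955.8658 ≈ -0.8273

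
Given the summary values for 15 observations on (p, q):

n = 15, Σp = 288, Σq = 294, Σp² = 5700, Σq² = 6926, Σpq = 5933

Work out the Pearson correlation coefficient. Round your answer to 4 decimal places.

0.6472

r = (nΣpq − ΣpΣq) / √[(nΣp² − (Σp)²)(nΣq² − (Σq)²)]
Numerator: 15×5933 − 288×294 = 4323
Denominator: √[(85500 − 82944)(103890 − 86436)] = √[2556 × 17454] = 6679.2533
r = 4323 / 6679.2533 ≈ 0.6472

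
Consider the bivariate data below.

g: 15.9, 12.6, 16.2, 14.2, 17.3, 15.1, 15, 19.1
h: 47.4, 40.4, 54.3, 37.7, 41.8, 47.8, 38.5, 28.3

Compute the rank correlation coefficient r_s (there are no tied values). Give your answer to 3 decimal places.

Rank g: 5, 1, 6, 2, 7, 4, 3, 8
Rank h: 6, 4, 8, 2, 5, 7, 3, 1
d = rank(g) − rank(h): -1, -3, -2, 0, 2, -3, 0, 7; Σd² = 76
ρ = 1 − 6Σd² / [n(n²−1)] = 1 − 6×76 / (8×63) = 1 − 456/504 ≈ 0.095

0.095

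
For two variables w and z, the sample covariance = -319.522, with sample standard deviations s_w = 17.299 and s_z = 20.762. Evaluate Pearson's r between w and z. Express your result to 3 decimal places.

-0.890

r = Cov(w,z) / (s_w · s_z) = -319.522 / (17.299 × 20.762)
  = -319.522 / 359.1618 ≈ -0.890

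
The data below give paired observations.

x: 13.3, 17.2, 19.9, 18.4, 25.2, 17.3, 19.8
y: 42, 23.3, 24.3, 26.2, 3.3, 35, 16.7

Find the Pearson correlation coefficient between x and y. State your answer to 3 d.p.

n = 7, Σx = 131.1, Σy = 170.8, Σx² = 2533.67, Σy² = 5098.6, Σxy = 2944.33
nΣxy − ΣxΣy = 20610.31 − 22391.88 = -1781.57
nΣx² − (Σx)² = 17735.69 − 17187.21 = 548.48; nΣy² − (Σy)² = 35690.2 − 29172.64 = 6517.56
r = -1781.57 / √(548.48 × 6517.56) = -1781.57 / 1890.7013 ≈ -0.942

-0.942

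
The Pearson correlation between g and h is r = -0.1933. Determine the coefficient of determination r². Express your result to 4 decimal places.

r² = (-0.1933)² = 0.0374

0.0374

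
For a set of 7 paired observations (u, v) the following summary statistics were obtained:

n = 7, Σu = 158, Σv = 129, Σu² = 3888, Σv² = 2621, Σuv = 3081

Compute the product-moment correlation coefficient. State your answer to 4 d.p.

0.6046

r = (nΣuv − ΣuΣv) / √[(nΣu² − (Σu)²)(nΣv² − (Σv)²)]
Numerator: 7×3081 − 158×129 = 1185
Denominator: √[(27216 − 24964)(18347 − 16641)] = √[2252 × 1706] = 1960.0796
r = 1185 / 1960.0796 ≈ 0.6046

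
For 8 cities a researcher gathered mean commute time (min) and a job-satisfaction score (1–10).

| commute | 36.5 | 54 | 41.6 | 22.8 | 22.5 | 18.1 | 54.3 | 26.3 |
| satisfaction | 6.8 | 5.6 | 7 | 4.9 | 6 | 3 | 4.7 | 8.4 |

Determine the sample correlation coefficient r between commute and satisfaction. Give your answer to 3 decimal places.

n = 8, Σx = 276.1, Σy = 46.4, Σx² = 10972.69, Σy² = 288.26, Σxy = 1618.95
nΣxy − ΣxΣy = 12951.6 − 12811.04 = 140.56
nΣx² − (Σx)² = 87781.52 − 76231.21 = 11550.31; nΣy² − (Σy)² = 2306.08 − 2152.96 = 153.12
r = 140.56 / √(11550.31 × 153.12) = 140.56 / 1329.8810 ≈ 0.106

0.106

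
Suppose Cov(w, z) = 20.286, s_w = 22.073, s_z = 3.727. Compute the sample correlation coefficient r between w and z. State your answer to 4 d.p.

r = Cov(w,z) / (s_w · s_z) = 20.286 / (22.073 × 3.727)
  = 20.286 / 82.2661 ≈ 0.2466

0.2466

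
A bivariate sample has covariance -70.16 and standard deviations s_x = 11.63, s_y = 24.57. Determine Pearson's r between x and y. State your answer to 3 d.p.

-0.246

r = Cov(x,y) / (s_x · s_y) = -70.16 / (11.63 × 24.57)
  = -70.16 / 285.7491 ≈ -0.246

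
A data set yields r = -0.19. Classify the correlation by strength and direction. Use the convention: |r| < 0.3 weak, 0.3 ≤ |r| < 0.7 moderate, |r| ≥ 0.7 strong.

weak negative

r = -0.19 < 0 so the relationship is negative.
|r| = 0.19, which falls in the weak range.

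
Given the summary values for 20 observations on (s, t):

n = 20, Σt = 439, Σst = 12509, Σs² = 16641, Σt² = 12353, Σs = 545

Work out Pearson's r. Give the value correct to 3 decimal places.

0.248

r = (nΣst − ΣsΣt) / √[(nΣs² − (Σs)²)(nΣt² − (Σt)²)]
Numerator: 20×12509 − 545×439 = 10925
Denominator: √[(332820 − 297025)(247060 − 192721)] = √[35795 × 54339] = 44102.8854
r = 10925 / 44102.8854 ≈ 0.248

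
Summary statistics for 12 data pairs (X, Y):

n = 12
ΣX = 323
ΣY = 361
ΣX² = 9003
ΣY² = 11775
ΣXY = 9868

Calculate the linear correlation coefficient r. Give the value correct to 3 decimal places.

0.284

r = (nΣXY − ΣXΣY) / √[(nΣX² − (ΣX)²)(nΣY² − (ΣY)²)]
Numerator: 12×9868 − 323×361 = 1813
Denominator: √[(108036 − 104329)(141300 − 130321)] = √[3707 × 10979] = 6379.5888
r = 1813 / 6379.5888 ≈ 0.284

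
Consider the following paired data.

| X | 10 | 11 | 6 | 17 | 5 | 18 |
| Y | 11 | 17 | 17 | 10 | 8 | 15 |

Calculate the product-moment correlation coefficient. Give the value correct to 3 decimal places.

0.077

n = 6, ΣX = 67, ΣY = 78, ΣX² = 895, ΣY² = 1088, ΣXY = 879
nΣXY − ΣXΣY = 5274 − 5226 = 48
nΣX² − (ΣX)² = 5370 − 4489 = 881; nΣY² − (ΣY)² = 6528 − 6084 = 444
r = 48 / √(881 × 444) = 48 / 625.4311 ≈ 0.077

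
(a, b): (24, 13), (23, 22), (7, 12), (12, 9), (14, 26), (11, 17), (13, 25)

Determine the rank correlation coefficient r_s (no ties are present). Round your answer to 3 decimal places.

0.393

Rank a: 7, 6, 1, 3, 5, 2, 4
Rank b: 3, 5, 2, 1, 7, 4, 6
d = rank(a) − rank(b): 4, 1, -1, 2, -2, -2, -2; Σd² = 34
ρ = 1 − 6Σd² / [n(n²−1)] = 1 − 6×34 / (7×48) = 1 − 204/336 ≈ 0.393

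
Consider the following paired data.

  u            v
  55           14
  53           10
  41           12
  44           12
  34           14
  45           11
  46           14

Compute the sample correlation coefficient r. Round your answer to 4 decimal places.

n = 7, Σu = 318, Σv = 87, Σu² = 14748, Σv² = 1097, Σuv = 3935
nΣuv − ΣuΣv = 27545 − 27666 = -121
nΣu² − (Σu)² = 103236 − 101124 = 2112; nΣv² − (Σv)² = 7679 − 7569 = 110
r = -121 / √(2112 × 110) = -121 / 481.9959 ≈ -0.2510

-0.2510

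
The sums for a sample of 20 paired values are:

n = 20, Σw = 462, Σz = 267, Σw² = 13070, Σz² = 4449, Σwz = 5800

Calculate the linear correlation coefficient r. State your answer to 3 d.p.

r = (nΣwz − ΣwΣz) / √[(nΣw² − (Σw)²)(nΣz² − (Σz)²)]
Numerator: 20×5800 − 462×267 = -7354
Denominator: √[(261400 − 213444)(88980 − 71289)] = √[47956 × 17691] = 29127.1282
r = -7354 / 29127.1282 ≈ -0.252

-0.252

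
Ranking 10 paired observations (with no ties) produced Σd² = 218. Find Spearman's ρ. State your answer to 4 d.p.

-0.3212

ρ = 1 − 6Σd² / [n(n²−1)] = 1 − 6×218 / (10×99)
  = 1 − 1308/990 = 1 − 1.32121 ≈ -0.3212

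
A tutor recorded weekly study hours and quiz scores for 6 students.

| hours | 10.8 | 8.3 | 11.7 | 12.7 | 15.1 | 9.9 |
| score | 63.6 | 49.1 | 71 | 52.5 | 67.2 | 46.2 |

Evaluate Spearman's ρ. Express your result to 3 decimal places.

Rank hours: 3, 1, 4, 5, 6, 2
Rank score: 4, 2, 6, 3, 5, 1
d = rank(hours) − rank(score): -1, -1, -2, 2, 1, 1; Σd² = 12
ρ = 1 − 6Σd² / [n(n²−1)] = 1 − 6×12 / (6×35) = 1 − 72/210 ≈ 0.657

0.657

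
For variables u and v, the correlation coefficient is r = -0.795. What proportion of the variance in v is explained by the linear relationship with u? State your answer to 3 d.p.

r² = (-0.795)² = 0.632

0.632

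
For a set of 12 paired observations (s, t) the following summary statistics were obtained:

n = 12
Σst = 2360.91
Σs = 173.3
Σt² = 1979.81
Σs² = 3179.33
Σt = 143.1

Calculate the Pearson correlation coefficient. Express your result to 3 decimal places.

r = (nΣst − ΣsΣt) / √[(nΣs² − (Σs)²)(nΣt² − (Σt)²)]
Numerator: 12×2360.91 − 173.3×143.1 = 3531.69
Denominator: √[(38151.96 − 30032.89)(23757.72 − 20477.61)] = √[8119.07 × 3280.11] = 5160.5661
r = 3531.69 / 5160.5661 ≈ 0.684

0.684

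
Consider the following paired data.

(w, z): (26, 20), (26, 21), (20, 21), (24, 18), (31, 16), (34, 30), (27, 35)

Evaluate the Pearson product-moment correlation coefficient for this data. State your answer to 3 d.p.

n = 7, Σw = 188, Σz = 161, Σw² = 5174, Σz² = 3987, Σwz = 4379
nΣwz − ΣwΣz = 30653 − 30268 = 385
nΣw² − (Σw)² = 36218 − 35344 = 874; nΣz² − (Σz)² = 27909 − 25921 = 1988
r = 385 / √(874 × 1988) = 385 / 1318.1472 ≈ 0.292

0.292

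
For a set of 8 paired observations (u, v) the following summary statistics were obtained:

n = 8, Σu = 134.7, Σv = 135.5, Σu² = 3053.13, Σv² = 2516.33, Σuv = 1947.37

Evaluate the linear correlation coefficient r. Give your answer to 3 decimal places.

-0.802

r = (nΣuv − ΣuΣv) / √[(nΣu² − (Σu)²)(nΣv² − (Σv)²)]
Numerator: 8×1947.37 − 134.7×135.5 = -2672.89
Denominator: √[(24425.04 − 18144.09)(20130.64 − 18360.25)] = √[6280.95 × 1770.39] = 3334.6261
r = -2672.89 / 3334.6261 ≈ -0.802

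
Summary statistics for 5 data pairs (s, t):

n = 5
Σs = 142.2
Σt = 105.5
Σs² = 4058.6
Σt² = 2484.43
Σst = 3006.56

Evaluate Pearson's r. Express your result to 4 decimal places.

0.1005

r = (nΣst − ΣsΣt) / √[(nΣs² − (Σs)²)(nΣt² − (Σt)²)]
Numerator: 5×3006.56 − 142.2×105.5 = 30.7
Denominator: √[(20293 − 20220.84)(12422.15 − 11130.25)] = √[72.16 × 1291.9] = 305.3252
r = 30.7 / 305.3252 ≈ 0.1005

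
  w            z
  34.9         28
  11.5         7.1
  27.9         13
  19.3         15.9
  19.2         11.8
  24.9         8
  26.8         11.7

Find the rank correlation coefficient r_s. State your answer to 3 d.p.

0.607

Rank w: 7, 1, 6, 3, 2, 4, 5
Rank z: 7, 1, 5, 6, 4, 2, 3
d = rank(w) − rank(z): 0, 0, 1, -3, -2, 2, 2; Σd² = 22
ρ = 1 − 6Σd² / [n(n²−1)] = 1 − 6×22 / (7×48) = 1 − 132/336 ≈ 0.607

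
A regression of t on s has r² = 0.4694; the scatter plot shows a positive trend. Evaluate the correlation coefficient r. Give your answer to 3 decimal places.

|r| = √0.4694 = 0.685
The association is positive, so r = 0.685.

0.685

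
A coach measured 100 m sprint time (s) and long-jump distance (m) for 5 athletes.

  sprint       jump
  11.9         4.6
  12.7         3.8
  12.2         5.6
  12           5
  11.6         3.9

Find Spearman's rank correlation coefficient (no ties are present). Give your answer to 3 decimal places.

0.000

Rank sprint: 2, 5, 4, 3, 1
Rank jump: 3, 1, 5, 4, 2
d = rank(sprint) − rank(jump): -1, 4, -1, -1, -1; Σd² = 20
ρ = 1 − 6Σd² / [n(n²−1)] = 1 − 6×20 / (5×24) = 1 − 120/120 ≈ 0.000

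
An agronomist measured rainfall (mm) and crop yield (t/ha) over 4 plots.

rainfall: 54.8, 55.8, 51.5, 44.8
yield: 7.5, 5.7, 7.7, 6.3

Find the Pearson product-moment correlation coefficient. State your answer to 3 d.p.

n = 4, Σx = 206.9, Σy = 27.2, Σx² = 10775.97, Σy² = 187.72, Σxy = 1407.85
nΣxy − ΣxΣy = 5631.4 − 5627.68 = 3.72
nΣx² − (Σx)² = 43103.88 − 42807.61 = 296.27; nΣy² − (Σy)² = 750.88 − 739.84 = 11.04
r = 3.72 / √(296.27 × 11.04) = 3.72 / 57.1911 ≈ 0.065

0.065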